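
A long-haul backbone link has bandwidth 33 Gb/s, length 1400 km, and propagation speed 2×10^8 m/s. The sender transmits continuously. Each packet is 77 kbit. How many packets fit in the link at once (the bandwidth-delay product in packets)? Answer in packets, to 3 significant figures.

Propagation delay = 1400000 / 200000000 = 0.007 s.
BDP = R × t_prop = 33000000000 × 0.007 = 231000000 bits.
In packets of 77000 bits: 3000 packets.

3000 packets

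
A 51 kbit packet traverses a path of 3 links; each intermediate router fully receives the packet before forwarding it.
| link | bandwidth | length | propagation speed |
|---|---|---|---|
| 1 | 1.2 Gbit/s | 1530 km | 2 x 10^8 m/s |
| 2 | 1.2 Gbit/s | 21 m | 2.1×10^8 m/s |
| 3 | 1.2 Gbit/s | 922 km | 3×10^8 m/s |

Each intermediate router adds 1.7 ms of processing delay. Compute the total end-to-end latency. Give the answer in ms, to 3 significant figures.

14.3 ms

L = 51000 bits.
Transmission delay per hop = L/R = 51000/1200000000 = 0.0425 ms; 3 hops → 0.1275 ms.
Propagation delays (d/s per hop): 7.65, 0.0001, 3.07333 ms; sum = 10.7234 ms.
Processing at 2 router(s): 2 × 1.7 ms = 3.4 ms.
End-to-end = 14.3 ms.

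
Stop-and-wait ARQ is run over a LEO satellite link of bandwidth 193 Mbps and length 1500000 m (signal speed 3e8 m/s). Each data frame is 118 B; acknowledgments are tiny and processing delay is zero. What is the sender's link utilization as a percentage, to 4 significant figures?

0.04889 %

t_tx = L/R = 944/193000000 = 4.89119e-06 s.
t_prop = 1500000/300000000 = 0.005 s; RTT = 0.01 s.
Cycle = t_tx + RTT = 0.0100049 s.
Utilization = t_tx / cycle = 4.89119e-06/0.0100049 = 0.04889 %.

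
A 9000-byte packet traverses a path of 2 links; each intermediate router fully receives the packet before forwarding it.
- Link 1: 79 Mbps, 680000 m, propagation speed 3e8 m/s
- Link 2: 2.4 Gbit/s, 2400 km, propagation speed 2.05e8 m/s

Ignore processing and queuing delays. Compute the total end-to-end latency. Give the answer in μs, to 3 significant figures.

L = 9000 × 8 = 72000 bits.
Transmission delays (L/R per hop): 911.392, 30 μs; sum = 941.392 μs.
Propagation delays (d/s per hop): 2266.67, 11707.3 μs; sum = 13974 μs.
End-to-end = 14900 μs.

14900 μs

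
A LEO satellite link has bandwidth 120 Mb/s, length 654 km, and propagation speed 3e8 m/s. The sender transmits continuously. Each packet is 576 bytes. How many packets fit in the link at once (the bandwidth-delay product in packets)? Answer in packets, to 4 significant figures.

Propagation delay = 654000 / 300000000 = 0.00218 s.
BDP = R × t_prop = 120000000 × 0.00218 = 261600 bits.
In packets of 4608 bits: 56.77 packets.

56.77 packets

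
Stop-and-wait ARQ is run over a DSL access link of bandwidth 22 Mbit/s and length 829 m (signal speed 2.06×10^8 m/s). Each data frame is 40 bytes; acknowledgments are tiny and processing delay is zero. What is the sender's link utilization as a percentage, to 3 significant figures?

t_tx = L/R = 320/22000000 = 1.45455e-05 s.
t_prop = 829/206000000 = 4.02427e-06 s; RTT = 8.04854e-06 s.
Cycle = t_tx + RTT = 2.2594e-05 s.
Utilization = t_tx / cycle = 1.45455e-05/2.2594e-05 = 64.4 %.

64.4 %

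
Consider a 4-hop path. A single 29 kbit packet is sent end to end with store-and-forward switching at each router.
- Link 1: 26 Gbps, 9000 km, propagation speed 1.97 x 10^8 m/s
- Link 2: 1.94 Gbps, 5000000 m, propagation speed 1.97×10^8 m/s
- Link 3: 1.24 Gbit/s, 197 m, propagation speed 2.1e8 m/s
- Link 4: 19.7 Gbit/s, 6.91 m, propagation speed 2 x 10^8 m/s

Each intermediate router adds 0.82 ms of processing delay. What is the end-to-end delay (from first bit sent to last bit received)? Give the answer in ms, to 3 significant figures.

L = 29000 bits.
Transmission delays (L/R per hop): 0.00111538, 0.0149485, 0.0233871, 0.00147208 ms; sum = 0.040923 ms.
Propagation delays (d/s per hop): 45.6853, 25.3807, 0.000938095, 3.455e-05 ms; sum = 71.067 ms.
Processing at 3 router(s): 3 × 0.82 ms = 2.46 ms.
End-to-end = 73.6 ms.

73.6 ms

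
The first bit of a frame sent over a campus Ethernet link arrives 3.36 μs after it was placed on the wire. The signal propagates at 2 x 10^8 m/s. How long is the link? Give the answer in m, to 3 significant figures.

672 m

d = s × t_prop = 200000000 × 3.36e-06 = 672 m.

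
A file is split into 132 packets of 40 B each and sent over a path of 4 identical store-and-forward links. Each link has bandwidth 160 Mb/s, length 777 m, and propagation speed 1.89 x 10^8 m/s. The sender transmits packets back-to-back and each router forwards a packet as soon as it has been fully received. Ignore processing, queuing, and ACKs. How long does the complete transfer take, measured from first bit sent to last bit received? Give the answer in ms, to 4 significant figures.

0.2864 ms

Per-hop transmission t_tx = L/R = 320/160000000 = 0.002 ms.
Per-hop propagation t_prop = 777/189000000 = 0.00411111 ms.
Pipeline fill: first packet needs 4·t_tx to clear all hops; remaining 131 packets each add one t_tx.
Total = (4+132-1)·t_tx + 4·t_prop = 135·0.002 + 4·0.00411111 = 0.2864 ms.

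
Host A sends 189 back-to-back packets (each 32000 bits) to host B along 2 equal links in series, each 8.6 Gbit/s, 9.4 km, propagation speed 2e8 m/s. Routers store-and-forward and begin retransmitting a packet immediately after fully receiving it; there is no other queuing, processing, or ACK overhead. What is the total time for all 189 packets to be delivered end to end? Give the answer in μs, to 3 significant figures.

801 μs

Per-hop transmission t_tx = L/R = 32000/8600000000 = 3.72093 μs.
Per-hop propagation t_prop = 9400/200000000 = 47 μs.
Pipeline fill: first packet needs 2·t_tx to clear all hops; remaining 188 packets each add one t_tx.
Total = (2+189-1)·t_tx + 2·t_prop = 190·3.72093 + 2·47 = 801 μs.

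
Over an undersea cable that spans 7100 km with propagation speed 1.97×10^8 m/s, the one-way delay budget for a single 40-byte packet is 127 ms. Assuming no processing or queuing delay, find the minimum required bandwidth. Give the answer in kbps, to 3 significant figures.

3.52 kbps

L = 320 bits.
Propagation delay = 7100000 / 197000000 = 36.0406 ms.
Transmission budget = 127 − 36.0406 = 90.9594 ms.
R ≥ L / t_tx = 320 bits / 0.0909594 s = 3.52 kbps.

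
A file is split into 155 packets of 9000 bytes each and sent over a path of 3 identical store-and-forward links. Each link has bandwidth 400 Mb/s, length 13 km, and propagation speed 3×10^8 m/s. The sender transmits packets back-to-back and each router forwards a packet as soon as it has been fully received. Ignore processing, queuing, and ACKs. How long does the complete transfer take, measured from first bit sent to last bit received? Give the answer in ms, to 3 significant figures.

Per-hop transmission t_tx = L/R = 72000/400000000 = 0.18 ms.
Per-hop propagation t_prop = 13000/300000000 = 0.0433333 ms.
Pipeline fill: first packet needs 3·t_tx to clear all hops; remaining 154 packets each add one t_tx.
Total = (3+155-1)·t_tx + 3·t_prop = 157·0.18 + 3·0.0433333 = 28.4 ms.

28.4 ms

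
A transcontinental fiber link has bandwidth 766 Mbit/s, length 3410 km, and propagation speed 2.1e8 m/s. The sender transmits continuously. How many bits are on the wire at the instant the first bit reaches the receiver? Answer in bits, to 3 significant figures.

Propagation delay = 3410000 / 210000000 = 0.0162381 s.
BDP = R × t_prop = 766000000 × 0.0162381 = 12438400 bits.

12400000 bits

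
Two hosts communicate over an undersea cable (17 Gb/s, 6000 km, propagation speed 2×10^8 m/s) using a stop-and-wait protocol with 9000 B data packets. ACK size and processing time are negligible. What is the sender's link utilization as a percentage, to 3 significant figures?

t_tx = L/R = 72000/17000000000 = 4.23529e-06 s.
t_prop = 6000000/200000000 = 0.03 s; RTT = 0.06 s.
Cycle = t_tx + RTT = 0.0600042 s.
Utilization = t_tx / cycle = 4.23529e-06/0.0600042 = 0.00706 %.

0.00706 %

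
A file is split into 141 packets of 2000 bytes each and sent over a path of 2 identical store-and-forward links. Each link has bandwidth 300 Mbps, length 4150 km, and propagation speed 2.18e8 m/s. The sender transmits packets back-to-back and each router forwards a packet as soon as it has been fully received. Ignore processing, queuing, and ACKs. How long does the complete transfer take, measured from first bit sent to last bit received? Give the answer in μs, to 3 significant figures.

Per-hop transmission t_tx = L/R = 16000/300000000 = 53.3333 μs.
Per-hop propagation t_prop = 4150000/2.18e+08 = 19036.7 μs.
Pipeline fill: first packet needs 2·t_tx to clear all hops; remaining 140 packets each add one t_tx.
Total = (2+141-1)·t_tx + 2·t_prop = 142·53.3333 + 2·19036.7 = 45600 μs.

45600 μs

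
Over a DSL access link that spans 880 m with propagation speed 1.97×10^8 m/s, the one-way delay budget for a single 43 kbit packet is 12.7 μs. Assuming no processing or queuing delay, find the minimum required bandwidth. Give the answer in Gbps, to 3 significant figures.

Propagation delay = 880 / 197000000 = 4.46701 μs.
Transmission budget = 12.7 − 4.46701 = 8.23299 μs.
R ≥ L / t_tx = 43000 bits / 8.23299e-06 s = 5.22 Gbps.

5.22 Gbps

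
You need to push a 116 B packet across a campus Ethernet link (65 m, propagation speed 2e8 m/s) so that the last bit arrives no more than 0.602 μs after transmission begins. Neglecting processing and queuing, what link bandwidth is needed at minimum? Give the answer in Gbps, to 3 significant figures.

L = 928 bits.
Propagation delay = 65 / 200000000 = 0.325 μs.
Transmission budget = 0.602 − 0.325 = 0.277 μs.
R ≥ L / t_tx = 928 bits / 2.77e-07 s = 3.35 Gbps.

3.35 Gbps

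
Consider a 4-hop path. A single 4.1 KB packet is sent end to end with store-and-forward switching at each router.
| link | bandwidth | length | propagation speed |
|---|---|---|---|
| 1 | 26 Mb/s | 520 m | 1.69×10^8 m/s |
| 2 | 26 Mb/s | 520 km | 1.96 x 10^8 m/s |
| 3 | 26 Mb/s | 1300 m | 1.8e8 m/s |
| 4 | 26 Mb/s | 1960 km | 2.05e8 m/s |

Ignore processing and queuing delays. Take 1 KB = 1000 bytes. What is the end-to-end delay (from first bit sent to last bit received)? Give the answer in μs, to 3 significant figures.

L = 32800 bits.
Transmission delay per hop = L/R = 32800/26000000 = 1261.54 μs; 4 hops → 5046.15 μs.
Propagation delays (d/s per hop): 3.07692, 2653.06, 7.22222, 9560.98 μs; sum = 12224.3 μs.
End-to-end = 17300 μs.

17300 μs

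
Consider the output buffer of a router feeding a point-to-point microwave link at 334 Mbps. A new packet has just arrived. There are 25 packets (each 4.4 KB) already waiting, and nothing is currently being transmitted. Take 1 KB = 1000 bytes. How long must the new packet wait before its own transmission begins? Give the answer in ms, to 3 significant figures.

Each queued packet: L/R = 35200/334000000 = 0.105389 ms.
25 queued → 2.63473 ms.
Queuing delay = 2.63 ms.

2.63 ms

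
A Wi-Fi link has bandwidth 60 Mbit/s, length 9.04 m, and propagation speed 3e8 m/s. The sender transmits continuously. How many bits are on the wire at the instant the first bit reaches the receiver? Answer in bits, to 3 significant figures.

1.81 bits

Propagation delay = 9.04 / 300000000 = 3.01333e-08 s.
BDP = R × t_prop = 60000000 × 3.01333e-08 = 1.808 bits.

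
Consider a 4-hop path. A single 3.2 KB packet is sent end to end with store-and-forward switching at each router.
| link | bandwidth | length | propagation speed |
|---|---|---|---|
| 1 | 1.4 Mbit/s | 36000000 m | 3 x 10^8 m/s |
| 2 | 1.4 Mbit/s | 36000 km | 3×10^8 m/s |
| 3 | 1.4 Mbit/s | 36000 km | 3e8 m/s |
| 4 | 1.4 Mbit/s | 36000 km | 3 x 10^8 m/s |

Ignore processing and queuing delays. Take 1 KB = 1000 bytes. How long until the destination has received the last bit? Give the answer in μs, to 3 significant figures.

L = 25600 bits.
Transmission delay per hop = L/R = 25600/1400000 = 18285.7 μs; 4 hops → 73142.9 μs.
Propagation delays (d/s per hop): 120000, 120000, 120000, 120000 μs; sum = 480000 μs.
End-to-end = 553000 μs.

553000 μs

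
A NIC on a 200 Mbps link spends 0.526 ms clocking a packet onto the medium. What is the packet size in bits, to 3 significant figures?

105000 bits

L = R × t_tx = 200000000 b/s × 0.000526 s = 105200 bits.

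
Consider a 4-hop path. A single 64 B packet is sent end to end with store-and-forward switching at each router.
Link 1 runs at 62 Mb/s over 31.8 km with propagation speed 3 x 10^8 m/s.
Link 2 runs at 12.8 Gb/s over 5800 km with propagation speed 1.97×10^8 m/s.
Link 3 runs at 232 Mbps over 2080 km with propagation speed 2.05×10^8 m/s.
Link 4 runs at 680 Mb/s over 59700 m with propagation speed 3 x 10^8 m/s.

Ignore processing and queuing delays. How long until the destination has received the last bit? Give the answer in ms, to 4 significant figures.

39.90 ms

L = 64 × 8 = 512 bits.
Transmission delays (L/R per hop): 0.00825806, 4e-05, 0.0022069, 0.000752941 ms; sum = 0.0112579 ms.
Propagation delays (d/s per hop): 0.106, 29.4416, 10.1463, 0.199 ms; sum = 39.893 ms.
End-to-end = 39.90 ms.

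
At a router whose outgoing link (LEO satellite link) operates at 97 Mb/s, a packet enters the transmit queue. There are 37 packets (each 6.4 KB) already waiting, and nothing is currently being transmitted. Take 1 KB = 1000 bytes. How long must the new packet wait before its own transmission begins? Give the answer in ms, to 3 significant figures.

19.5 ms

Each queued packet: L/R = 51200/97000000 = 0.527835 ms.
37 queued → 19.5299 ms.
Queuing delay = 19.5 ms.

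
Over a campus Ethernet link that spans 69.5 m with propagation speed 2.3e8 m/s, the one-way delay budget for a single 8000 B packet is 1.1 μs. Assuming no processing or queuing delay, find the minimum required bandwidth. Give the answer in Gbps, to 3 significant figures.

80.2 Gbps

L = 64000 bits.
Propagation delay = 69.5 / 2.3e+08 = 0.302174 μs.
Transmission budget = 1.1 − 0.302174 = 0.797826 μs.
R ≥ L / t_tx = 64000 bits / 7.97826e-07 s = 80.2 Gbps.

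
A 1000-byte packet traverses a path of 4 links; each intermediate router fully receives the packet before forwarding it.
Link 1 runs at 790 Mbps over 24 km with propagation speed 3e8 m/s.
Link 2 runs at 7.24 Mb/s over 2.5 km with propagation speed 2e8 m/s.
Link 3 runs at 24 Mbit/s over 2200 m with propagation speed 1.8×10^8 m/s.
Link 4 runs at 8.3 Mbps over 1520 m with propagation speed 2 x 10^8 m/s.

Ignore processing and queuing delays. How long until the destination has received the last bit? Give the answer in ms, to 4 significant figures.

L = 1000 × 8 = 8000 bits.
Transmission delays (L/R per hop): 0.0101266, 1.10497, 0.333333, 0.963855 ms; sum = 2.41229 ms.
Propagation delays (d/s per hop): 0.08, 0.0125, 0.0122222, 0.0076 ms; sum = 0.112322 ms.
End-to-end = 2.525 ms.

2.525 ms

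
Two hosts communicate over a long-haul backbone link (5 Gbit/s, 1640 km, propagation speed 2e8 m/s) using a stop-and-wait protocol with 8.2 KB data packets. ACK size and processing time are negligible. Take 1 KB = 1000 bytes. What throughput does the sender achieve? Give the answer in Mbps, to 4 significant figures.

3.997 Mbps

t_tx = L/R = 65600/5000000000 = 1.312e-05 s.
t_prop = 1640000/200000000 = 0.0082 s; RTT = 0.0164 s.
Cycle = t_tx + RTT = 0.0164131 s.
Throughput = L / cycle = 65600 / 0.0164131 = 3.997 Mbps.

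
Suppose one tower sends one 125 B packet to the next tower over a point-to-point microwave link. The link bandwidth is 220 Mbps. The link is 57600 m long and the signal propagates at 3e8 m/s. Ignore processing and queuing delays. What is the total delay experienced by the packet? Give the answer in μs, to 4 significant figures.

196.5 μs

L = 125 × 8 = 1000 bits.
Transmission delay = L/R = 1000 / 220000000 = 4.54545 μs.
Propagation delay = d/s = 57600 m / 300000000 m/s = 192 μs.
Total = 196.5 μs.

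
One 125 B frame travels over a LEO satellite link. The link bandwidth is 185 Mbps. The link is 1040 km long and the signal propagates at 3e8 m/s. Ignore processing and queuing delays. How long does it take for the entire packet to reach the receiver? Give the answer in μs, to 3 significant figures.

L = 125 × 8 = 1000 bits.
Transmission delay = L/R = 1000 / 185000000 = 5.40541 μs.
Propagation delay = d/s = 1040000 m / 300000000 m/s = 3466.67 μs.
Total = 3470 μs.

3470 μs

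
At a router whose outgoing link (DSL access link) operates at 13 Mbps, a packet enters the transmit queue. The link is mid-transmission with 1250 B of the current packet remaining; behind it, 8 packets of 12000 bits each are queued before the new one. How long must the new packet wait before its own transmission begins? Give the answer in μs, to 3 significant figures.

Each queued packet: L/R = 12000/13000000 = 923.077 μs.
8 queued → 7384.62 μs.
Plus remaining 10000 bits of current packet: 769.231 μs.
Queuing delay = 8150 μs.

8150 μs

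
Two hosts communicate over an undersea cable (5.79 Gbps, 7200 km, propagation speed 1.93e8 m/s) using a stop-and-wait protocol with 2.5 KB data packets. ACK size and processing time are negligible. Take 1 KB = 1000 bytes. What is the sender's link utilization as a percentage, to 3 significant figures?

t_tx = L/R = 20000/5790000000 = 3.45423e-06 s.
t_prop = 7200000/193000000 = 0.0373057 s; RTT = 0.0746114 s.
Cycle = t_tx + RTT = 0.0746149 s.
Utilization = t_tx / cycle = 3.45423e-06/0.0746149 = 0.00463 %.

0.00463 %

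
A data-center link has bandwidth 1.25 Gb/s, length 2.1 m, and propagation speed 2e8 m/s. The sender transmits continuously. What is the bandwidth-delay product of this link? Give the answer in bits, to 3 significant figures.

Propagation delay = 2.1 / 200000000 = 1.05e-08 s.
BDP = R × t_prop = 1250000000 × 1.05e-08 = 13.125 bits.

13.1 bits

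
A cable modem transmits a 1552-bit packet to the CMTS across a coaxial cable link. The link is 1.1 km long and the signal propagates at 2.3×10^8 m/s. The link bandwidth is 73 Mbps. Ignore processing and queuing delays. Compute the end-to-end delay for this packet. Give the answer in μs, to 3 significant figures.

Transmission delay = L/R = 1552 / 73000000 = 21.2603 μs.
Propagation delay = d/s = 1100 m / 2.3e+08 m/s = 4.78261 μs.
Total = 26.0 μs.

26.0 μs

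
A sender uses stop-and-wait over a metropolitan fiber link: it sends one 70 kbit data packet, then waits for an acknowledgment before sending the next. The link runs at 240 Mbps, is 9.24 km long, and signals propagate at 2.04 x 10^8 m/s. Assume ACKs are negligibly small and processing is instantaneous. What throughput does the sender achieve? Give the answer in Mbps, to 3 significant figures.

183 Mbps

t_tx = L/R = 70000/240000000 = 0.000291667 s.
t_prop = 9240/204000000 = 4.52941e-05 s; RTT = 9.05882e-05 s.
Cycle = t_tx + RTT = 0.000382255 s.
Throughput = L / cycle = 70000 / 0.000382255 = 183 Mbps.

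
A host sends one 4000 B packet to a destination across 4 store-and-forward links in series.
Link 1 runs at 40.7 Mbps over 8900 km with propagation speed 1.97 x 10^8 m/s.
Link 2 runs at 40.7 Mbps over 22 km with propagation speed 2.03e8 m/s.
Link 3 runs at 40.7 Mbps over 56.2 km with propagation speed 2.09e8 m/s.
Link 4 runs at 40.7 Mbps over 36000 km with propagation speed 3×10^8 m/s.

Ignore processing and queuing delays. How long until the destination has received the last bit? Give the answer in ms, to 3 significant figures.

169 ms

L = 4000 × 8 = 32000 bits.
Transmission delay per hop = L/R = 32000/40700000 = 0.786241 ms; 4 hops → 3.14496 ms.
Propagation delays (d/s per hop): 45.1777, 0.108374, 0.2689, 120 ms; sum = 165.555 ms.
End-to-end = 169 ms.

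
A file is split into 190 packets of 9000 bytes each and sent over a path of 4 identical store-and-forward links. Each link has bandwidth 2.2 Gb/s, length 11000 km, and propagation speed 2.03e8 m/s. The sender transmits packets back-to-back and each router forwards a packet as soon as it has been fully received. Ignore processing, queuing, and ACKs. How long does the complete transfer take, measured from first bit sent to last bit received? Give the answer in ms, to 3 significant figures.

Per-hop transmission t_tx = L/R = 72000/2200000000 = 0.0327273 ms.
Per-hop propagation t_prop = 11000000/2.03e+08 = 54.1872 ms.
Pipeline fill: first packet needs 4·t_tx to clear all hops; remaining 189 packets each add one t_tx.
Total = (4+190-1)·t_tx + 4·t_prop = 193·0.0327273 + 4·54.1872 = 223 ms.

223 ms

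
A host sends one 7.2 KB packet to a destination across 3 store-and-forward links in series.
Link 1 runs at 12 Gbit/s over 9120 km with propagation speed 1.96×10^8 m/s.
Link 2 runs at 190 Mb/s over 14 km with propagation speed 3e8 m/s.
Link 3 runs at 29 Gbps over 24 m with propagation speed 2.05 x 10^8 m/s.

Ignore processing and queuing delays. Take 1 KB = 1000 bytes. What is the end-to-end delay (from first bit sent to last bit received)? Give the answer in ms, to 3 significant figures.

L = 57600 bits.
Transmission delays (L/R per hop): 0.0048, 0.303158, 0.00198621 ms; sum = 0.309944 ms.
Propagation delays (d/s per hop): 46.5306, 0.0466667, 0.000117073 ms; sum = 46.5774 ms.
End-to-end = 46.9 ms.

46.9 ms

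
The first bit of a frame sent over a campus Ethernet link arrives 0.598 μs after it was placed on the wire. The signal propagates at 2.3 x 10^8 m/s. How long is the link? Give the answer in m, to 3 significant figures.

138 m

d = s × t_prop = 2.3e+08 × 5.98e-07 = 138 m.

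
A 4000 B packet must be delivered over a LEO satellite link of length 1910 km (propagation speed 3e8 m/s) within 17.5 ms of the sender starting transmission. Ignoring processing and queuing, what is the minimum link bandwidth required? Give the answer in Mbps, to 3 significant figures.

L = 32000 bits.
Propagation delay = 1910000 / 300000000 = 6.36667 ms.
Transmission budget = 17.5 − 6.36667 = 11.1333 ms.
R ≥ L / t_tx = 32000 bits / 0.0111333 s = 2.87 Mbps.

2.87 Mbps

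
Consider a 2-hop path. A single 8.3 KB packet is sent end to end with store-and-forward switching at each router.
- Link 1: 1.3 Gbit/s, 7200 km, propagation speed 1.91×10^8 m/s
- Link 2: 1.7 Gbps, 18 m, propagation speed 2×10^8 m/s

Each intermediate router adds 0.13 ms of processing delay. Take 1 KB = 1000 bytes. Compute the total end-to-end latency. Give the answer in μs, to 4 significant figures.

37920 μs

L = 66400 bits.
Transmission delays (L/R per hop): 51.0769, 39.0588 μs; sum = 90.1357 μs.
Propagation delays (d/s per hop): 37696.3, 0.09 μs; sum = 37696.4 μs.
Processing at 1 router(s): 1 × 0.13 ms = 130 μs.
End-to-end = 37920 μs.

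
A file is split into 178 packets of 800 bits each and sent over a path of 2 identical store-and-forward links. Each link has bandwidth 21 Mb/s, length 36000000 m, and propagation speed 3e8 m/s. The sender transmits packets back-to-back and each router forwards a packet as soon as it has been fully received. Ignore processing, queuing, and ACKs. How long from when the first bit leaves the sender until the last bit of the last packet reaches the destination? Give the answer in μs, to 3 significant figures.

Per-hop transmission t_tx = L/R = 800/21000000 = 38.0952 μs.
Per-hop propagation t_prop = 36000000/300000000 = 120000 μs.
Pipeline fill: first packet needs 2·t_tx to clear all hops; remaining 177 packets each add one t_tx.
Total = (2+178-1)·t_tx + 2·t_prop = 179·38.0952 + 2·120000 = 247000 μs.

247000 μs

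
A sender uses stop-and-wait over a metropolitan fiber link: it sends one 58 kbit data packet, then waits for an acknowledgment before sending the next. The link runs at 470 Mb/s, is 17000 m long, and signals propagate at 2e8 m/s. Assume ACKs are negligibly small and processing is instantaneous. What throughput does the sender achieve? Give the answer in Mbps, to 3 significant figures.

t_tx = L/R = 58000/470000000 = 0.000123404 s.
t_prop = 17000/200000000 = 8.5e-05 s; RTT = 0.00017 s.
Cycle = t_tx + RTT = 0.000293404 s.
Throughput = L / cycle = 58000 / 0.000293404 = 198 Mbps.

198 Mbps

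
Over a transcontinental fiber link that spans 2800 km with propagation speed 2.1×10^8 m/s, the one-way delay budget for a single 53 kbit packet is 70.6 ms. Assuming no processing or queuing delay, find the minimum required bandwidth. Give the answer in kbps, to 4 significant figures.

925.5 kbps

Propagation delay = 2800000 / 210000000 = 13.3333 ms.
Transmission budget = 70.6 − 13.3333 = 57.2667 ms.
R ≥ L / t_tx = 53000 bits / 0.0572667 s = 925.5 kbps.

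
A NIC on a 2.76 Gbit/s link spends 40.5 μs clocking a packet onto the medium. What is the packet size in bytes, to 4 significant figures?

L = R × t_tx = 2760000000 b/s × 4.05e-05 s = 111780 bits.
In bytes: 111780 / 8 = 13970 bytes.

13970 bytes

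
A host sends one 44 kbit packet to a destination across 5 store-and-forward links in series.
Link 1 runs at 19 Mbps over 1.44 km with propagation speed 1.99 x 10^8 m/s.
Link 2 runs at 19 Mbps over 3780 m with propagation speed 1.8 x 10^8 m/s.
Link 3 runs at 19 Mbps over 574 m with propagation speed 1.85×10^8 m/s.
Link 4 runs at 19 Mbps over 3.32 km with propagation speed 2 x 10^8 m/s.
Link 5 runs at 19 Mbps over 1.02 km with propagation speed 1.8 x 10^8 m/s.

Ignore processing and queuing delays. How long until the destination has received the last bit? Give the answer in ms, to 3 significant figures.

L = 44000 bits.
Transmission delay per hop = L/R = 44000/19000000 = 2.31579 ms; 5 hops → 11.5789 ms.
Propagation delays (d/s per hop): 0.00723618, 0.021, 0.0031027, 0.0166, 0.00566667 ms; sum = 0.0536056 ms.
End-to-end = 11.6 ms.

11.6 ms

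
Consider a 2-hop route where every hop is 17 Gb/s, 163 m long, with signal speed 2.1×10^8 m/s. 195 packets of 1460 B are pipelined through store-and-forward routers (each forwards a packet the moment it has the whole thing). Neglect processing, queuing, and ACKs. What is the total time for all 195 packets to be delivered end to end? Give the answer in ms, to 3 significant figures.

Per-hop transmission t_tx = L/R = 11680/17000000000 = 0.000687059 ms.
Per-hop propagation t_prop = 163/210000000 = 0.00077619 ms.
Pipeline fill: first packet needs 2·t_tx to clear all hops; remaining 194 packets each add one t_tx.
Total = (2+195-1)·t_tx + 2·t_prop = 196·0.000687059 + 2·0.00077619 = 0.136 ms.

0.136 ms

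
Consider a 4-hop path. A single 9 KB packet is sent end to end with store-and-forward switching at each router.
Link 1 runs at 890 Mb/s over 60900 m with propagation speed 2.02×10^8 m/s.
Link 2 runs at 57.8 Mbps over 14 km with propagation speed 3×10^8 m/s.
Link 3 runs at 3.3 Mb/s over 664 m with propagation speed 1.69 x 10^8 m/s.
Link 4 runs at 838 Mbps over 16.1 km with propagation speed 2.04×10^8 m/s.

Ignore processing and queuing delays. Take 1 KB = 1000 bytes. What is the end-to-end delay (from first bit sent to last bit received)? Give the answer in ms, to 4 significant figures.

L = 72000 bits.
Transmission delays (L/R per hop): 0.0808989, 1.24567, 21.8182, 0.0859189 ms; sum = 23.2307 ms.
Propagation delays (d/s per hop): 0.301485, 0.0466667, 0.00392899, 0.0789216 ms; sum = 0.431002 ms.
End-to-end = 23.66 ms.

23.66 ms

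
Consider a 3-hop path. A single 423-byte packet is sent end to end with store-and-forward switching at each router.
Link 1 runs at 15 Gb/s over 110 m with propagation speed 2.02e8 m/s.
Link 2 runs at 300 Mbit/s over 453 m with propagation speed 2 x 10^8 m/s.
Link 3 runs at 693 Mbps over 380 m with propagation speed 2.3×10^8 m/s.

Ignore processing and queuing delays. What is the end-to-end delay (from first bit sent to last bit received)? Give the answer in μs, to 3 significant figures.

L = 423 × 8 = 3384 bits.
Transmission delays (L/R per hop): 0.2256, 11.28, 4.88312 μs; sum = 16.3887 μs.
Propagation delays (d/s per hop): 0.544554, 2.265, 1.65217 μs; sum = 4.46173 μs.
End-to-end = 20.9 μs.

20.9 μs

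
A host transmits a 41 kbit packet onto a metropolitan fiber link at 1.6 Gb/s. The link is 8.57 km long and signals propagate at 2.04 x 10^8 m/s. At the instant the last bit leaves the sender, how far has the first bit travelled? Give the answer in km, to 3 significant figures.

t_tx = L/R = 41000/1600000000 = 2.5625e-05 s.
Distance = s × t_tx = 204000000 × 2.5625e-05 = 5.23 km.

5.23 km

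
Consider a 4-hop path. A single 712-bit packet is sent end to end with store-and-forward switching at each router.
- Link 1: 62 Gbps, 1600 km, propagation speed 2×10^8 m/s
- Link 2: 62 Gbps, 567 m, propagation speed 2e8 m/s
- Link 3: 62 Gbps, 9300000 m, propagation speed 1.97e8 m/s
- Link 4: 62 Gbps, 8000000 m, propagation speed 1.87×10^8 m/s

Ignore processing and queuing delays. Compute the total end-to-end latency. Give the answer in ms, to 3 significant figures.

98.0 ms

Transmission delay per hop = L/R = 712/62000000000 = 1.14839e-05 ms; 4 hops → 4.59355e-05 ms.
Propagation delays (d/s per hop): 8, 0.002835, 47.2081, 42.7807 ms; sum = 97.9917 ms.
End-to-end = 98.0 ms.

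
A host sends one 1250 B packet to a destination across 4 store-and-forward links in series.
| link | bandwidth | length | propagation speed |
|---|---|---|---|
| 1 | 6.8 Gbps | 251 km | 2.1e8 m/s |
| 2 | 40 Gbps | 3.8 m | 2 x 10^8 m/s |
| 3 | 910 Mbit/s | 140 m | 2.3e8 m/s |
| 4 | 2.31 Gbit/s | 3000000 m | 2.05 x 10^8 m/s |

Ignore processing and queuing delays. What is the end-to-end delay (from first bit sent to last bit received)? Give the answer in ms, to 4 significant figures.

15.85 ms

L = 1250 × 8 = 10000 bits.
Transmission delays (L/R per hop): 0.00147059, 0.00025, 0.010989, 0.004329 ms; sum = 0.0170386 ms.
Propagation delays (d/s per hop): 1.19524, 1.9e-05, 0.000608696, 14.6341 ms; sum = 15.83 ms.
End-to-end = 15.85 ms.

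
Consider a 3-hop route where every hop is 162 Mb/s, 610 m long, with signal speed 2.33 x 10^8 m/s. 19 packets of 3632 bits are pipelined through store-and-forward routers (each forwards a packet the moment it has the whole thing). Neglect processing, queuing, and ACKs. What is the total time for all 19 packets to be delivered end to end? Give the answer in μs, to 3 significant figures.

Per-hop transmission t_tx = L/R = 3632/162000000 = 22.4198 μs.
Per-hop propagation t_prop = 610/233000000 = 2.61803 μs.
Pipeline fill: first packet needs 3·t_tx to clear all hops; remaining 18 packets each add one t_tx.
Total = (3+19-1)·t_tx + 3·t_prop = 21·22.4198 + 3·2.61803 = 479 μs.

479 μs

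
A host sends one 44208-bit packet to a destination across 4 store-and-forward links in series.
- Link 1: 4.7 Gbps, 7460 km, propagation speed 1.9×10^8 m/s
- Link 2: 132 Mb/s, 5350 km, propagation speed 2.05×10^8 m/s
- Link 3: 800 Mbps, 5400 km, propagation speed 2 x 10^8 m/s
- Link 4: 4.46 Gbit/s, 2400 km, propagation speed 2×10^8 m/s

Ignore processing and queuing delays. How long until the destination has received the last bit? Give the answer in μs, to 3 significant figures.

Transmission delays (L/R per hop): 9.40596, 334.909, 55.26, 9.91211 μs; sum = 409.487 μs.
Propagation delays (d/s per hop): 39263.2, 26097.6, 27000, 12000 μs; sum = 104361 μs.
End-to-end = 105000 μs.

105000 μs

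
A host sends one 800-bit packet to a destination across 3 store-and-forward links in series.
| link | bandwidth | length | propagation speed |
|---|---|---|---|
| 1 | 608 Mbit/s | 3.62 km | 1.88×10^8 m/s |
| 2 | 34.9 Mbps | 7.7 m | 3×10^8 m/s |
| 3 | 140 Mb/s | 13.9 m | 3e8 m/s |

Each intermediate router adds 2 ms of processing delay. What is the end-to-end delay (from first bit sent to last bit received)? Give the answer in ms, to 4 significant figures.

4.049 ms

Transmission delays (L/R per hop): 0.00131579, 0.0229226, 0.00571429 ms; sum = 0.0299527 ms.
Propagation delays (d/s per hop): 0.0192553, 2.56667e-05, 4.63333e-05 ms; sum = 0.0193273 ms.
Processing at 2 router(s): 2 × 2 ms = 4 ms.
End-to-end = 4.049 ms.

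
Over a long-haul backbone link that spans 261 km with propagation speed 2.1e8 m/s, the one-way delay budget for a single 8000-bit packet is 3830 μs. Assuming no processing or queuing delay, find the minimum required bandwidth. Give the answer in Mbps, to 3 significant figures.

3.09 Mbps

Propagation delay = 261000 / 210000000 = 1242.86 μs.
Transmission budget = 3830 − 1242.86 = 2587.14 μs.
R ≥ L / t_tx = 8000 bits / 0.00258714 s = 3.09 Mbps.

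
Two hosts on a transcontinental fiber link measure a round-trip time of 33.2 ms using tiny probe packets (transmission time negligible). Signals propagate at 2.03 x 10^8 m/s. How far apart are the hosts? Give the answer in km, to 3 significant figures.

3370 km

One-way propagation = RTT/2 = 16.6 ms.
d = s × t = 2.03e+08 × 0.0166 = 3370 km.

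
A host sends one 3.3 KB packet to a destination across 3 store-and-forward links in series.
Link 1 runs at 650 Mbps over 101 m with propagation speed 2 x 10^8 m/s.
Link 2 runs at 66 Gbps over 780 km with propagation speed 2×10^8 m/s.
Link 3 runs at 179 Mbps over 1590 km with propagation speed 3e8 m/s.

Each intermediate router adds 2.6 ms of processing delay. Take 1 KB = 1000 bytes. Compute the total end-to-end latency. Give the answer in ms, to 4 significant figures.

14.59 ms

L = 26400 bits.
Transmission delays (L/R per hop): 0.0406154, 0.0004, 0.147486 ms; sum = 0.188501 ms.
Propagation delays (d/s per hop): 0.000505, 3.9, 5.3 ms; sum = 9.20051 ms.
Processing at 2 router(s): 2 × 2.6 ms = 5.2 ms.
End-to-end = 14.59 ms.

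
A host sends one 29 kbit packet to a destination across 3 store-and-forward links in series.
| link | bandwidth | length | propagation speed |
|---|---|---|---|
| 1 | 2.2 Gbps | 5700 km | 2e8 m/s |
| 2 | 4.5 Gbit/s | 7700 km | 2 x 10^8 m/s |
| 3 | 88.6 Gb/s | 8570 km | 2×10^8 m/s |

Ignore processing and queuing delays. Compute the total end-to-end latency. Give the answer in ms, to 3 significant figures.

110 ms

L = 29000 bits.
Transmission delays (L/R per hop): 0.0131818, 0.00644444, 0.000327314 ms; sum = 0.0199536 ms.
Propagation delays (d/s per hop): 28.5, 38.5, 42.85 ms; sum = 109.85 ms.
End-to-end = 110 ms.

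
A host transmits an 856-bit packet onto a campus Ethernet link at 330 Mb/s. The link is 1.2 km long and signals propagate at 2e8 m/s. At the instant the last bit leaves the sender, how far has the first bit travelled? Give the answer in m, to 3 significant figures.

519 m

t_tx = L/R = 856/330000000 = 2.59394e-06 s.
Distance = s × t_tx = 200000000 × 2.59394e-06 = 519 m.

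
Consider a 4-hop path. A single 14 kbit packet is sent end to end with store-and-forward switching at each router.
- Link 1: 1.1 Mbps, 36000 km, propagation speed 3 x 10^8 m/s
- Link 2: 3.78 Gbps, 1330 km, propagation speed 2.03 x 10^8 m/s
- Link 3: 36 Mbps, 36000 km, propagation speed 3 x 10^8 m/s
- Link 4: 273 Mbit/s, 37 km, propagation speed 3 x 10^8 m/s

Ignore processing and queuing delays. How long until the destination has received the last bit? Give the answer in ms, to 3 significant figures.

260 ms

L = 14000 bits.
Transmission delays (L/R per hop): 12.7273, 0.0037037, 0.388889, 0.0512821 ms; sum = 13.1711 ms.
Propagation delays (d/s per hop): 120, 6.55172, 120, 0.123333 ms; sum = 246.675 ms.
End-to-end = 260 ms.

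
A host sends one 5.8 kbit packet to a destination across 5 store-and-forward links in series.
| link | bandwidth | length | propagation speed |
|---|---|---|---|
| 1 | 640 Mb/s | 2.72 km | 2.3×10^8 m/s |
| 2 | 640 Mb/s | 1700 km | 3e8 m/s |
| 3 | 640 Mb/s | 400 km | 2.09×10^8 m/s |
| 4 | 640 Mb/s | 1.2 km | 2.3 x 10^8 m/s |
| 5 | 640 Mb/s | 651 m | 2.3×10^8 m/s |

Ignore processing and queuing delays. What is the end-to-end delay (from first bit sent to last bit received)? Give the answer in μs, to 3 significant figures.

L = 5800 bits.
Transmission delay per hop = L/R = 5800/640000000 = 9.0625 μs; 5 hops → 45.3125 μs.
Propagation delays (d/s per hop): 11.8261, 5666.67, 1913.88, 5.21739, 2.83043 μs; sum = 7600.42 μs.
End-to-end = 7650 μs.

7650 μs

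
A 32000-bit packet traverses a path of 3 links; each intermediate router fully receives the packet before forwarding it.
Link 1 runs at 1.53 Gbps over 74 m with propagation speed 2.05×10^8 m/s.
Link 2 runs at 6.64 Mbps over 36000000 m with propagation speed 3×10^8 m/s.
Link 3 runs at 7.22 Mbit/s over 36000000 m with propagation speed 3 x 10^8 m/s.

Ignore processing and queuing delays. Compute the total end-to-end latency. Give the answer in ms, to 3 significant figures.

Transmission delays (L/R per hop): 0.020915, 4.81928, 4.43213 ms; sum = 9.27233 ms.
Propagation delays (d/s per hop): 0.000360976, 120, 120 ms; sum = 240 ms.
End-to-end = 249 ms.

249 ms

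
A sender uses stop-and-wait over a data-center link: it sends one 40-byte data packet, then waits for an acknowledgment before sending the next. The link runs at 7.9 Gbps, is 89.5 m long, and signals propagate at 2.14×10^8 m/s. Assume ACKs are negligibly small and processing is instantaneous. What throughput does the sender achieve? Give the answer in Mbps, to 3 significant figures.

365 Mbps

t_tx = L/R = 320/7900000000 = 4.05063e-08 s.
t_prop = 89.5/214000000 = 4.18224e-07 s; RTT = 8.36449e-07 s.
Cycle = t_tx + RTT = 8.76955e-07 s.
Throughput = L / cycle = 320 / 8.76955e-07 = 365 Mbps.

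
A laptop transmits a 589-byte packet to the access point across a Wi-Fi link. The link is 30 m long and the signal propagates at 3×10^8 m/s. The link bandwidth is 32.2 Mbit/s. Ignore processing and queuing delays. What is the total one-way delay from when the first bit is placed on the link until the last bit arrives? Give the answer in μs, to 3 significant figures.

L = 589 × 8 = 4712 bits.
Transmission delay = L/R = 4712 / 3.22e+07 = 146.335 μs.
Propagation delay = d/s = 30 m / 300000000 m/s = 0.1 μs.
Total = 146 μs.

146 μs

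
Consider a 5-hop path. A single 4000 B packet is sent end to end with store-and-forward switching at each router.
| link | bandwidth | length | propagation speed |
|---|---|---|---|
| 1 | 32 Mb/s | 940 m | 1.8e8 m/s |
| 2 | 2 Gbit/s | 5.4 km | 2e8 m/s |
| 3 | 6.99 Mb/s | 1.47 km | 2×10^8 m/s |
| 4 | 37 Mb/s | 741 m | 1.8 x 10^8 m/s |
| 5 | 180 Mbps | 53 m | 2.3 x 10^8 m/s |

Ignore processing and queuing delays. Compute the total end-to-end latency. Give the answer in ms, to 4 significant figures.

L = 4000 × 8 = 32000 bits.
Transmission delays (L/R per hop): 1, 0.016, 4.57797, 0.864865, 0.177778 ms; sum = 6.63661 ms.
Propagation delays (d/s per hop): 0.00522222, 0.027, 0.00735, 0.00411667, 0.000230435 ms; sum = 0.0439193 ms.
End-to-end = 6.681 ms.

6.681 ms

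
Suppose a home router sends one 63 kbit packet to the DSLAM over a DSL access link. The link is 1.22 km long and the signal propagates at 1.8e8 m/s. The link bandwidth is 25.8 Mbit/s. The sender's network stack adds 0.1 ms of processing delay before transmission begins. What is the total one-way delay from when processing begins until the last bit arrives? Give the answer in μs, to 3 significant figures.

L = 63000 bits.
Transmission delay = L/R = 63000 / 25800000 = 2441.86 μs.
Propagation delay = d/s = 1220 m / 180000000 m/s = 6.77778 μs.
Plus processing delay 0.1 ms = 100 μs.
Total = 2550 μs.

2550 μs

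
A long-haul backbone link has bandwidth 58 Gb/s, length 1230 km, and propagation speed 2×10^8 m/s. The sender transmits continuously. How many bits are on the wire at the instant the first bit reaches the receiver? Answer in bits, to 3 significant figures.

357000000 bits

Propagation delay = 1230000 / 200000000 = 0.00615 s.
BDP = R × t_prop = 58000000000 × 0.00615 = 356700000 bits.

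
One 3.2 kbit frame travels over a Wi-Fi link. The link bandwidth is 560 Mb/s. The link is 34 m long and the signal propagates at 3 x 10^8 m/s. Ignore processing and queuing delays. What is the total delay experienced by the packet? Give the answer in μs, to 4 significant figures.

5.828 μs

L = 3200 bits.
Transmission delay = L/R = 3200 / 560000000 = 5.71429 μs.
Propagation delay = d/s = 34 m / 300000000 m/s = 0.113333 μs.
Total = 5.828 μs.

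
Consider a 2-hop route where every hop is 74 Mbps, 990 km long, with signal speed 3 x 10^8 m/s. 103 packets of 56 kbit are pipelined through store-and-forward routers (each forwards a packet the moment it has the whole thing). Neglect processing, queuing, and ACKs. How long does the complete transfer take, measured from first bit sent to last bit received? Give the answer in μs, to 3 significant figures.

85300 μs

Per-hop transmission t_tx = L/R = 56000/74000000 = 756.757 μs.
Per-hop propagation t_prop = 990000/300000000 = 3300 μs.
Pipeline fill: first packet needs 2·t_tx to clear all hops; remaining 102 packets each add one t_tx.
Total = (2+103-1)·t_tx + 2·t_prop = 104·756.757 + 2·3300 = 85300 μs.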